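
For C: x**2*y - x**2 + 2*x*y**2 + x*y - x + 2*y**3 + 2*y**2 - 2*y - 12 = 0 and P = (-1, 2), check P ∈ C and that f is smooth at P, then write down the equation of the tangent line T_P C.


Tangent line at P: 7*x + 22*y - 37 = 0.

Step 1: f(-1, 2) = 0, so P lies on C.
Step 2: partial derivatives
  f_x(x, y) = 2*x*y - 2*x + 2*y**2 + y - 1, f_y(x, y) = x**2 + 4*x*y + x + 6*y**2 + 4*y - 2.
  f_x(P) = 7, f_y(P) = 22 (gradient nonzero, so P is smooth).
Step 3: tangent line at P: 7·(x − -1) + 22·(y − 2) = 0.
Expanding: 7*x + 22*y - 37 = 0.


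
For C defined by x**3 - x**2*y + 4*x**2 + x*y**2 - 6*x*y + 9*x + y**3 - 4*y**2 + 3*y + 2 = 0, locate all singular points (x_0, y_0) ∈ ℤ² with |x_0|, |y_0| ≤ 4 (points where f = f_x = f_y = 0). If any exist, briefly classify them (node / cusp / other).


Singular points: {(-1, 2)}; classification: node.

Compute partial derivatives:
  f_x = 3*x**2 - 2*x*y + 8*x + y**2 - 6*y + 9.
  f_y = -x**2 + 2*x*y - 6*x + 3*y**2 - 8*y + 3.
Scan x_0 ∈ {−4, ..., 4}. For each x_0, f_y(x_0, y) is a polynomial in y; find its integer roots y ∈ {−4, ..., 4}, then test f_x and f at those candidates.
  x = -4: f_y(-4, y) = 3*y**2 - 16*y + 11; no integer root y with |y| ≤ 4.
  x = -3: f_y(-3, y) = 3*y**2 - 14*y + 12; no integer root y with |y| ≤ 4.
  x = -2: f_y(-2, y) = 3*y**2 - 12*y + 11; no integer root y with |y| ≤ 4.
  x = -1: f_y(-1, y) = 3*y**2 - 10*y + 8; vanishes at y ∈ {2}. (-1, 2): f_x = 0, f = 0 — SINGULAR.
  x = 0: f_y(0, y) = 3*y**2 - 8*y + 3; no integer root y with |y| ≤ 4.
  x = 1: f_y(1, y) = 3*y**2 - 6*y - 4; no integer root y with |y| ≤ 4.
  x = 2: f_y(2, y) = 3*y**2 - 4*y - 13; no integer root y with |y| ≤ 4.
  x = 3: f_y(3, y) = 3*y**2 - 2*y - 24; no integer root y with |y| ≤ 4.
  x = 4: f_y(4, y) = 3*y**2 - 37; no integer root y with |y| ≤ 4.
Only singular point on the grid: (-1, 2).
Classify: substitute x = -1 + u, y = 2 + v and expand: f = u**3 - u**2*v - u**2 + u*v**2 + v**3 + v**2.
No constant or linear terms (consistent with a singular point). Quadratic part: -u**2 + v**2. Cubic part: u**3 - u**2*v + u*v**2 + v**3.
The quadratic part v**2 - u**2 = (v − u)(v + u) splits into two distinct linear factors, so there are two distinct tangent lines y − 2 = ±(x − -1) — this is a node (ordinary double point).
Classification: node.


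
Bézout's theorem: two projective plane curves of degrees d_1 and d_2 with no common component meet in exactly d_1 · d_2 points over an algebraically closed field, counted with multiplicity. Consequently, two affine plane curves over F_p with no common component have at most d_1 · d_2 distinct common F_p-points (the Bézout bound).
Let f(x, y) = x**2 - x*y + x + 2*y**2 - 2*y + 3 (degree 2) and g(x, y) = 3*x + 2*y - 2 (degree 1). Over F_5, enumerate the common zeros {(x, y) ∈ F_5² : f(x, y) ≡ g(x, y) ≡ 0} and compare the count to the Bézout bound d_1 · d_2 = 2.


Common zeros: {(2, 3)}; count = 1; Bézout bound = 2.

deg(f) = 2, deg(g) = 1, so Bézout bound = 2.
Scan x ∈ F_5. For each x, list the y ∈ F_5 with f(x, y) ≡ 0 and those with g(x, y) ≡ 0 (mod 5); the common zeros in that column are the intersection.
  x = 0: f ≡ 0 at y ∈ {3}; g ≡ 0 at y ∈ {1}; common: ∅.
  x = 1: f ≡ 0 at y ∈ {0, 4}; g ≡ 0 at y ∈ {2}; common: ∅.
  x = 2: f ≡ 0 at y ∈ {3, 4}; g ≡ 0 at y ∈ {3}; common: {3}.
  x = 3: f ≡ 0 at y ∈ {0}; g ≡ 0 at y ∈ {4}; common: ∅.
  x = 4: f ≡ 0 at y ∈ ∅; g ≡ 0 at y ∈ {0}; common: ∅.
Collecting: common zeros = {(2, 3)}, so the count is 1.
Comparison with the Bézout bound: 1 ≤ 2 = deg(f)·deg(g), as expected for curves with no common component (the affine F_5-count falls short of the bound because intersections may lie at infinity, over extension fields, or carry multiplicity).


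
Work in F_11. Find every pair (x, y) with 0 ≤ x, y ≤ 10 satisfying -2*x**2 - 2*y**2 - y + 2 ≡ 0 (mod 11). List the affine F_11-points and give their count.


Affine F_11-points: {(1, 0), (1, 5), (3, 7), (3, 9), (4, 1), (4, 4), (7, 1), (7, 4), (8, 7), (8, 9), (10, 0), (10, 5)}; count = 12.

For each of the 121 pairs (x, y) ∈ F_11², evaluate f(x, y) mod 11. Record the zeros.
  x = 0: [0↦2, 1↦10, 2↦3, 3↦3, 4↦10, 5↦2, 6↦1, 7↦7, 8↦9, 9↦7, 10↦1]  zeros at y ∈ ∅
  x = 1: [0↦0, 1↦8, 2↦1, 3↦1, 4↦8, 5↦0, 6↦10, 7↦5, 8↦7, 9↦5, 10↦10]  zeros at y ∈ {0, 5}
  x = 2: [0↦5, 1↦2, 2↦6, 3↦6, 4↦2, 5↦5, 6↦4, 7↦10, 8↦1, 9↦10, 10↦4]  zeros at y ∈ ∅
  x = 3: [0↦6, 1↦3, 2↦7, 3↦7, 4↦3, 5↦6, 6↦5, 7↦0, 8↦2, 9↦0, 10↦5]  zeros at y ∈ {7, 9}
  x = 4: [0↦3, 1↦0, 2↦4, 3↦4, 4↦0, 5↦3, 6↦2, 7↦8, 8↦10, 9↦8, 10↦2]  zeros at y ∈ {1, 4}
  x = 5: [0↦7, 1↦4, 2↦8, 3↦8, 4↦4, 5↦7, 6↦6, 7↦1, 8↦3, 9↦1, 10↦6]  zeros at y ∈ ∅
  x = 6: [0↦7, 1↦4, 2↦8, 3↦8, 4↦4, 5↦7, 6↦6, 7↦1, 8↦3, 9↦1, 10↦6]  zeros at y ∈ ∅
  x = 7: [0↦3, 1↦0, 2↦4, 3↦4, 4↦0, 5↦3, 6↦2, 7↦8, 8↦10, 9↦8, 10↦2]  zeros at y ∈ {1, 4}
  x = 8: [0↦6, 1↦3, 2↦7, 3↦7, 4↦3, 5↦6, 6↦5, 7↦0, 8↦2, 9↦0, 10↦5]  zeros at y ∈ {7, 9}
  x = 9: [0↦5, 1↦2, 2↦6, 3↦6, 4↦2, 5↦5, 6↦4, 7↦10, 8↦1, 9↦10, 10↦4]  zeros at y ∈ ∅
  x = 10: [0↦0, 1↦8, 2↦1, 3↦1, 4↦8, 5↦0, 6↦10, 7↦5, 8↦7, 9↦5, 10↦10]  zeros at y ∈ {0, 5}
Collecting zeros: affine points = {(1, 0), (1, 5), (3, 7), (3, 9), (4, 1), (4, 4), (7, 1), (7, 4), (8, 7), (8, 9), (10, 0), (10, 5)}.
Total count |C(F_11)_aff| = 12.


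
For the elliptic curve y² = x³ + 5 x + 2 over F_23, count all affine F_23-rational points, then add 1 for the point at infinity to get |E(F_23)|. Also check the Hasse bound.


Affine points = {(0, 5), (0, 18), (1, 10), (1, 13), (6, 8), (6, 15), (7, 9), (7, 14), (8, 5), (8, 18), (11, 10), (11, 13), (15, 5), (15, 18), (17, 3), (17, 20), (18, 6), (18, 17), (20, 11), (20, 12)}; affine count = 20; |E(F_23)| = 21.

Discriminant check: Δ ∝ 4a³ + 27b² = 4·5³ + 27·2² = 4·125 + 27·4 ≡ 10 (mod 23). Nonzero ⇒ E is nonsingular.
For each x ∈ F_23, compute rhs = x³ + 5·x + 2 mod 23, then count y ∈ F_23 with y² ≡ rhs.
  x = 0: rhs = 2, matching y values: 5, 18 (2 points).
  x = 1: rhs = 8, matching y values: 10, 13 (2 points).
  x = 2: rhs = 20, matching y values: none (0 points).
  x = 3: rhs = 21, matching y values: none (0 points).
  x = 4: rhs = 17, matching y values: none (0 points).
  x = 5: rhs = 14, matching y values: none (0 points).
  x = 6: rhs = 18, matching y values: 8, 15 (2 points).
  x = 7: rhs = 12, matching y values: 9, 14 (2 points).
  x = 8: rhs = 2, matching y values: 5, 18 (2 points).
  x = 9: rhs = 17, matching y values: none (0 points).
  x = 10: rhs = 17, matching y values: none (0 points).
  x = 11: rhs = 8, matching y values: 10, 13 (2 points).
  x = 12: rhs = 19, matching y values: none (0 points).
  x = 13: rhs = 10, matching y values: none (0 points).
  x = 14: rhs = 10, matching y values: none (0 points).
  x = 15: rhs = 2, matching y values: 5, 18 (2 points).
  x = 16: rhs = 15, matching y values: none (0 points).
  x = 17: rhs = 9, matching y values: 3, 20 (2 points).
  x = 18: rhs = 13, matching y values: 6, 17 (2 points).
  x = 19: rhs = 10, matching y values: none (0 points).
  x = 20: rhs = 6, matching y values: 11, 12 (2 points).
  x = 21: rhs = 7, matching y values: none (0 points).
  x = 22: rhs = 19, matching y values: none (0 points).
Total affine count: 20.
Full point count |E(F_23)| = 20 + 1 = 21.
Hasse bound: |21 − (23+1)| = |-3| = 3 ≤ 2√23 ≈ 9.5917 ✓.


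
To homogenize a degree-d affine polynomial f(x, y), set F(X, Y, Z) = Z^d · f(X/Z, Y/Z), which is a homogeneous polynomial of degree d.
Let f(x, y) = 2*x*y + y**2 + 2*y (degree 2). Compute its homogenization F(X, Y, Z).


F(X, Y, Z) = 2*X*Y + Y**2 + 2*Y*Z

deg(f) = 2.
Substitute x = X/Z, y = Y/Z into f, then multiply by Z^2.
  monomial 2·x^1·y^1 ↦ 2·X^1·Y^1·Z^0.
  monomial 1·x^0·y^2 ↦ 1·X^0·Y^2·Z^0.
  monomial 2·x^0·y^1 ↦ 2·X^0·Y^1·Z^1.
Collecting: F(X, Y, Z) = 2*X*Y + Y**2 + 2*Y*Z.


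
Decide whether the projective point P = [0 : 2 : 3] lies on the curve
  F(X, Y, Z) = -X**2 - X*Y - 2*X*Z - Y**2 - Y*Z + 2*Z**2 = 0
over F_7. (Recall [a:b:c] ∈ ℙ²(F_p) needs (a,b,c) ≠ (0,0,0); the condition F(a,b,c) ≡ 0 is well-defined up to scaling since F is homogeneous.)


F(0,2,3) ≡ 1 (mod 7); P is NOT on the curve.

Evaluate F(0, 2, 3) term-by-term (mod 7).
  -X**2 ↦ -1·0·1·1 = 0
  -X*Y ↦ -1·0·2·1 = 0
  -2*X*Z ↦ -2·0·1·3 = 0
  -Y**2 ↦ -1·1·4·1 = -4
  -Y*Z ↦ -1·1·2·3 = -6
  2*Z**2 ↦ 2·1·1·9 = 18
Sum: F(0, 2, 3) = (0) + (0) + (0) + (-4) + (-6) + (18) = 8.
Reducing mod 7: 8 ≡ 1 (mod 7).
Since F(a, b, c) ≡ 1 ≠ 0 (mod 7), P does NOT lie on the curve.


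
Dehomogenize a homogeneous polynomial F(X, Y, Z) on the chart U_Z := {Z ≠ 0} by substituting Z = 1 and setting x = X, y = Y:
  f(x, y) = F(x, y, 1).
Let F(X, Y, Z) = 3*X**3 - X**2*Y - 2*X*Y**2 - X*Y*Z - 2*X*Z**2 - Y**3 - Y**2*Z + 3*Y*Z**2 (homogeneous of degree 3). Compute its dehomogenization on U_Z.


f(x, y) = 3*x**3 - x**2*y - 2*x*y**2 - x*y - 2*x - y**3 - y**2 + 3*y

On U_Z we set Z = 1. Each monomial c·X^i·Y^j·Z^k in F becomes c·x^i·y^j·1^k = c·x^i·y^j.
Substituting Z = 1: F(X, Y, 1) = 3*x**3 - x**2*y - 2*x*y**2 - x*y - 2*x - y**3 - y**2 + 3*y.
Note: deg(f) ≤ deg(F) = 3; strict inequality happens when F is divisible by Z (lost terms).


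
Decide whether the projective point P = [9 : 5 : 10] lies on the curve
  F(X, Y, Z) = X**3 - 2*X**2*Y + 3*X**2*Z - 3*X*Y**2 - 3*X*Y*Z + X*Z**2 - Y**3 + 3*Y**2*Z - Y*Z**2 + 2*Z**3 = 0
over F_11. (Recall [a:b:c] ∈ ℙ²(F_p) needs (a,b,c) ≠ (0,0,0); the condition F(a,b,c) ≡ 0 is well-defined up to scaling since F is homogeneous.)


F(9,5,10) ≡ 5 (mod 11); P is NOT on the curve.

Evaluate F(9, 5, 10) term-by-term (mod 11).
  X**3 ↦ 1·729·1·1 = 729
  -2*X**2*Y ↦ -2·81·5·1 = -810
  3*X**2*Z ↦ 3·81·1·10 = 2430
  -3*X*Y**2 ↦ -3·9·25·1 = -675
  -3*X*Y*Z ↦ -3·9·5·10 = -1350
  X*Z**2 ↦ 1·9·1·100 = 900
  -Y**3 ↦ -1·1·125·1 = -125
  3*Y**2*Z ↦ 3·1·25·10 = 750
  -Y*Z**2 ↦ -1·1·5·100 = -500
  2*Z**3 ↦ 2·1·1·1000 = 2000
Sum: F(9, 5, 10) = (729) + (-810) + (2430) + (-675) + (-1350) + (900) + (-125) + (750) + (-500) + (2000) = 3349.
Reducing mod 11: 3349 ≡ 5 (mod 11).
Since F(a, b, c) ≡ 5 ≠ 0 (mod 11), P does NOT lie on the curve.


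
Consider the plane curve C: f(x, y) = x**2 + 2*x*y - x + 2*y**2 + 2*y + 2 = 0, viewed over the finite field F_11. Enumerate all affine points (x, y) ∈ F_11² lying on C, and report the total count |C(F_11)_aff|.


Affine F_11-points: {(1, 10), (2, 9), (2, 10), (3, 9), (5, 0), (5, 5), (7, 0), (7, 3), (8, 5), (8, 8), (10, 3), (10, 8)}; count = 12.

For each of the 121 pairs (x, y) ∈ F_11², evaluate f(x, y) mod 11. Record the zeros.
  x = 0: [0↦2, 1↦6, 2↦3, 3↦4, 4↦9, 5↦7, 6↦9, 7↦4, 8↦3, 9↦6, 10↦2]  zeros at y ∈ ∅
  x = 1: [0↦2, 1↦8, 2↦7, 3↦10, 4↦6, 5↦6, 6↦10, 7↦7, 8↦8, 9↦2, 10↦0]  zeros at y ∈ {10}
  x = 2: [0↦4, 1↦1, 2↦2, 3↦7, 4↦5, 5↦7, 6↦2, 7↦1, 8↦4, 9↦0, 10↦0]  zeros at y ∈ {9, 10}
  x = 3: [0↦8, 1↦7, 2↦10, 3↦6, 4↦6, 5↦10, 6↦7, 7↦8, 8↦2, 9↦0, 10↦2]  zeros at y ∈ {9}
  x = 4: [0↦3, 1↦4, 2↦9, 3↦7, 4↦9, 5↦4, 6↦3, 7↦6, 8↦2, 9↦2, 10↦6]  zeros at y ∈ ∅
  x = 5: [0↦0, 1↦3, 2↦10, 3↦10, 4↦3, 5↦0, 6↦1, 7↦6, 8↦4, 9↦6, 10↦1]  zeros at y ∈ {0, 5}
  x = 6: [0↦10, 1↦4, 2↦2, 3↦4, 4↦10, 5↦9, 6↦1, 7↦8, 8↦8, 9↦1, 10↦9]  zeros at y ∈ ∅
  x = 7: [0↦0, 1↦7, 2↦7, 3↦0, 4↦8, 5↦9, 6↦3, 7↦1, 8↦3, 9↦9, 10↦8]  zeros at y ∈ {0, 3}
  x = 8: [0↦3, 1↦1, 2↦3, 3↦9, 4↦8, 5↦0, 6↦7, 7↦7, 8↦0, 9↦8, 10↦9]  zeros at y ∈ {5, 8}
  x = 9: [0↦8, 1↦8, 2↦1, 3↦9, 4↦10, 5↦4, 6↦2, 7↦4, 8↦10, 9↦9, 10↦1]  zeros at y ∈ ∅
  x = 10: [0↦4, 1↦6, 2↦1, 3↦0, 4↦3, 5↦10, 6↦10, 7↦3, 8↦0, 9↦1, 10↦6]  zeros at y ∈ {3, 8}
Collecting zeros: affine points = {(1, 10), (2, 9), (2, 10), (3, 9), (5, 0), (5, 5), (7, 0), (7, 3), (8, 5), (8, 8), (10, 3), (10, 8)}.
Total count |C(F_11)_aff| = 12.


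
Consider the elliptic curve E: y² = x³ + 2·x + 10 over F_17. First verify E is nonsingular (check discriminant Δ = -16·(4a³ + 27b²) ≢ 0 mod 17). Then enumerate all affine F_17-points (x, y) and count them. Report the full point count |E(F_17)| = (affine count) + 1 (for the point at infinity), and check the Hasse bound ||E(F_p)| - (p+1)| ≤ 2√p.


Affine points = {(1, 8), (1, 9), (3, 3), (3, 14), (5, 3), (5, 14), (6, 0), (9, 3), (9, 14), (15, 7), (15, 10)}; affine count = 11; |E(F_17)| = 12.

Discriminant check: Δ ∝ 4a³ + 27b² = 4·2³ + 27·10² = 4·8 + 27·100 ≡ 12 (mod 17). Nonzero ⇒ E is nonsingular.
For each x ∈ F_17, compute rhs = x³ + 2·x + 10 mod 17, then count y ∈ F_17 with y² ≡ rhs.
  x = 0: rhs = 10, matching y values: none (0 points).
  x = 1: rhs = 13, matching y values: 8, 9 (2 points).
  x = 2: rhs = 5, matching y values: none (0 points).
  x = 3: rhs = 9, matching y values: 3, 14 (2 points).
  x = 4: rhs = 14, matching y values: none (0 points).
  x = 5: rhs = 9, matching y values: 3, 14 (2 points).
  x = 6: rhs = 0, matching y values: 0 (1 points).
  x = 7: rhs = 10, matching y values: none (0 points).
  x = 8: rhs = 11, matching y values: none (0 points).
  x = 9: rhs = 9, matching y values: 3, 14 (2 points).
  x = 10: rhs = 10, matching y values: none (0 points).
  x = 11: rhs = 3, matching y values: none (0 points).
  x = 12: rhs = 11, matching y values: none (0 points).
  x = 13: rhs = 6, matching y values: none (0 points).
  x = 14: rhs = 11, matching y values: none (0 points).
  x = 15: rhs = 15, matching y values: 7, 10 (2 points).
  x = 16: rhs = 7, matching y values: none (0 points).
Total affine count: 11.
Full point count |E(F_17)| = 11 + 1 = 12.
Hasse bound: |12 − (17+1)| = |-6| = 6 ≤ 2√17 ≈ 8.2462 ✓.


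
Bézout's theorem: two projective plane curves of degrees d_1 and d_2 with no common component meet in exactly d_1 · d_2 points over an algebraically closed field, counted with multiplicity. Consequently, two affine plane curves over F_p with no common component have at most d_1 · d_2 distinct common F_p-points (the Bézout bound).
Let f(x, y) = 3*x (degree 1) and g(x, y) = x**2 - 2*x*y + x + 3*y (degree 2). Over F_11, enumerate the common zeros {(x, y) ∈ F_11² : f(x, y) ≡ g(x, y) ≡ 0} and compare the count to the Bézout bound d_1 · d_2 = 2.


Common zeros: {(0, 0)}; count = 1; Bézout bound = 2.

deg(f) = 1, deg(g) = 2, so Bézout bound = 2.
Scan x ∈ F_11. For each x, list the y ∈ F_11 with f(x, y) ≡ 0 and those with g(x, y) ≡ 0 (mod 11); the common zeros in that column are the intersection.
  x = 0: f ≡ 0 at y ∈ {0, 1, 2, 3, 4, 5, 6, 7, 8, 9, 10}; g ≡ 0 at y ∈ {0}; common: {0}.
  x = 1: f ≡ 0 at y ∈ ∅; g ≡ 0 at y ∈ {9}; common: ∅.
  x = 2: f ≡ 0 at y ∈ ∅; g ≡ 0 at y ∈ {6}; common: ∅.
  x = 3: f ≡ 0 at y ∈ ∅; g ≡ 0 at y ∈ {4}; common: ∅.
  x = 4: f ≡ 0 at y ∈ ∅; g ≡ 0 at y ∈ {4}; common: ∅.
  x = 5: f ≡ 0 at y ∈ ∅; g ≡ 0 at y ∈ {9}; common: ∅.
  x = 6: f ≡ 0 at y ∈ ∅; g ≡ 0 at y ∈ {1}; common: ∅.
  x = 7: f ≡ 0 at y ∈ ∅; g ≡ 0 at y ∈ ∅; common: ∅.
  x = 8: f ≡ 0 at y ∈ ∅; g ≡ 0 at y ∈ {3}; common: ∅.
  x = 9: f ≡ 0 at y ∈ ∅; g ≡ 0 at y ∈ {6}; common: ∅.
  x = 10: f ≡ 0 at y ∈ ∅; g ≡ 0 at y ∈ {0}; common: ∅.
Collecting: common zeros = {(0, 0)}, so the count is 1.
Comparison with the Bézout bound: 1 ≤ 2 = deg(f)·deg(g), as expected for curves with no common component (the affine F_11-count falls short of the bound because intersections may lie at infinity, over extension fields, or carry multiplicity).


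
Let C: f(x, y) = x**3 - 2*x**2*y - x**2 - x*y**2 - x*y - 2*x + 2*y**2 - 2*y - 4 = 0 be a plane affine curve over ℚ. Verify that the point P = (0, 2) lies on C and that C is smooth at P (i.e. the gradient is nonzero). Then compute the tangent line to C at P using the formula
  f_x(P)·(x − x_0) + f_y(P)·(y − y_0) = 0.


Tangent line at P: -8*x + 6*y - 12 = 0.

Step 1: f(0, 2) = 0, so P lies on C.
Step 2: partial derivatives
  f_x(x, y) = 3*x**2 - 4*x*y - 2*x - y**2 - y - 2, f_y(x, y) = -2*x**2 - 2*x*y - x + 4*y - 2.
  f_x(P) = -8, f_y(P) = 6 (gradient nonzero, so P is smooth).
Step 3: tangent line at P: -8·(x − 0) + 6·(y − 2) = 0.
Expanding: -8*x + 6*y - 12 = 0.


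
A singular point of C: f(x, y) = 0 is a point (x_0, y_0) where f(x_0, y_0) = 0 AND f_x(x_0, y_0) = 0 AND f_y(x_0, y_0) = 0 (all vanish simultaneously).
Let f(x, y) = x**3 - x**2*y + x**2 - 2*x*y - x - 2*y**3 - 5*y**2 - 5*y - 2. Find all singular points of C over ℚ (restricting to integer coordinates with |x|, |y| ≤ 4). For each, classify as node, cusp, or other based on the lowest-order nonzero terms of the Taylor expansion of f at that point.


Singular points: {(-1, -1)}; classification: node.

Compute partial derivatives:
  f_x = 3*x**2 - 2*x*y + 2*x - 2*y - 1.
  f_y = -x**2 - 2*x - 6*y**2 - 10*y - 5.
Scan x_0 ∈ {−4, ..., 4}. For each x_0, f_y(x_0, y) is a polynomial in y; find its integer roots y ∈ {−4, ..., 4}, then test f_x and f at those candidates.
  x = -4: f_y(-4, y) = -6*y**2 - 10*y - 13; no integer root y with |y| ≤ 4.
  x = -3: f_y(-3, y) = -6*y**2 - 10*y - 8; no integer root y with |y| ≤ 4.
  x = -2: f_y(-2, y) = -6*y**2 - 10*y - 5; no integer root y with |y| ≤ 4.
  x = -1: f_y(-1, y) = -6*y**2 - 10*y - 4; vanishes at y ∈ {-1}. (-1, -1): f_x = 0, f = 0 — SINGULAR.
  x = 0: f_y(0, y) = -6*y**2 - 10*y - 5; no integer root y with |y| ≤ 4.
  x = 1: f_y(1, y) = -6*y**2 - 10*y - 8; no integer root y with |y| ≤ 4.
  x = 2: f_y(2, y) = -6*y**2 - 10*y - 13; no integer root y with |y| ≤ 4.
  x = 3: f_y(3, y) = -6*y**2 - 10*y - 20; no integer root y with |y| ≤ 4.
  x = 4: f_y(4, y) = -6*y**2 - 10*y - 29; no integer root y with |y| ≤ 4.
Only singular point on the grid: (-1, -1).
Classify: substitute x = -1 + u, y = -1 + v and expand: f = u**3 - u**2*v - u**2 - 2*v**3 + v**2.
No constant or linear terms (consistent with a singular point). Quadratic part: -u**2 + v**2. Cubic part: u**3 - u**2*v - 2*v**3.
The quadratic part v**2 - u**2 = (v − u)(v + u) splits into two distinct linear factors, so there are two distinct tangent lines y − -1 = ±(x − -1) — this is a node (ordinary double point).
Classification: node.


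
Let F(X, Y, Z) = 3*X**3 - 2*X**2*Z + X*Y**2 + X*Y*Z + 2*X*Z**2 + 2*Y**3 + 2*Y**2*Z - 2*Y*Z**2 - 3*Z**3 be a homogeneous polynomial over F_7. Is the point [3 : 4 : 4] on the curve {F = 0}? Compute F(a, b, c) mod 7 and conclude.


F(3,4,4) ≡ 4 (mod 7); P is NOT on the curve.

Evaluate F(3, 4, 4) term-by-term (mod 7).
  3*X**3 ↦ 3·27·1·1 = 81
  -2*X**2*Z ↦ -2·9·1·4 = -72
  X*Y**2 ↦ 1·3·16·1 = 48
  X*Y*Z ↦ 1·3·4·4 = 48
  2*X*Z**2 ↦ 2·3·1·16 = 96
  2*Y**3 ↦ 2·1·64·1 = 128
  2*Y**2*Z ↦ 2·1·16·4 = 128
  -2*Y*Z**2 ↦ -2·1·4·16 = -128
  -3*Z**3 ↦ -3·1·1·64 = -192
Sum: F(3, 4, 4) = (81) + (-72) + (48) + (48) + (96) + (128) + (128) + (-128) + (-192) = 137.
Reducing mod 7: 137 ≡ 4 (mod 7).
Since F(a, b, c) ≡ 4 ≠ 0 (mod 7), P does NOT lie on the curve.


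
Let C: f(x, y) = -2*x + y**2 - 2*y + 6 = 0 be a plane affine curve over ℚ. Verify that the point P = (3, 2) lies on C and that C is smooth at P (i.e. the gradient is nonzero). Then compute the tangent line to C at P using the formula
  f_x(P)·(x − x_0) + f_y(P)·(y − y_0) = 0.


Tangent line at P: -2*x + 2*y + 2 = 0.

Step 1: f(3, 2) = 0, so P lies on C.
Step 2: partial derivatives
  f_x(x, y) = -2, f_y(x, y) = 2*y - 2.
  f_x(P) = -2, f_y(P) = 2 (gradient nonzero, so P is smooth).
Step 3: tangent line at P: -2·(x − 3) + 2·(y − 2) = 0.
Expanding: -2*x + 2*y + 2 = 0.


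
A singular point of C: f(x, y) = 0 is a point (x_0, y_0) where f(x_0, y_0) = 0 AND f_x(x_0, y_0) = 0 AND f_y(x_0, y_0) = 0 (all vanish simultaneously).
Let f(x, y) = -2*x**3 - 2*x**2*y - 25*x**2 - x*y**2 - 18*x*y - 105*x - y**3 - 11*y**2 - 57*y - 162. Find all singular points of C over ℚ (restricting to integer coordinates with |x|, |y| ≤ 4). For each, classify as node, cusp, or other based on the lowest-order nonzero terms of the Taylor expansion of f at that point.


Singular points: {(-3, -3)}; classification: node.

Compute partial derivatives:
  f_x = -6*x**2 - 4*x*y - 50*x - y**2 - 18*y - 105.
  f_y = -2*x**2 - 2*x*y - 18*x - 3*y**2 - 22*y - 57.
Scan x_0 ∈ {−4, ..., 4}. For each x_0, f_y(x_0, y) is a polynomial in y; find its integer roots y ∈ {−4, ..., 4}, then test f_x and f at those candidates.
  x = -4: f_y(-4, y) = -3*y**2 - 14*y - 17; no integer root y with |y| ≤ 4.
  x = -3: f_y(-3, y) = -3*y**2 - 16*y - 21; vanishes at y ∈ {-3}. (-3, -3): f_x = 0, f = 0 — SINGULAR.
  x = -2: f_y(-2, y) = -3*y**2 - 18*y - 29; no integer root y with |y| ≤ 4.
  x = -1: f_y(-1, y) = -3*y**2 - 20*y - 41; no integer root y with |y| ≤ 4.
  x = 0: f_y(0, y) = -3*y**2 - 22*y - 57; no integer root y with |y| ≤ 4.
  x = 1: f_y(1, y) = -3*y**2 - 24*y - 77; no integer root y with |y| ≤ 4.
  x = 2: f_y(2, y) = -3*y**2 - 26*y - 101; no integer root y with |y| ≤ 4.
  x = 3: f_y(3, y) = -3*y**2 - 28*y - 129; no integer root y with |y| ≤ 4.
  x = 4: f_y(4, y) = -3*y**2 - 30*y - 161; no integer root y with |y| ≤ 4.
Only singular point on the grid: (-3, -3).
Classify: substitute x = -3 + u, y = -3 + v and expand: f = -2*u**3 - 2*u**2*v - u**2 - u*v**2 - v**3 + v**2.
No constant or linear terms (consistent with a singular point). Quadratic part: -u**2 + v**2. Cubic part: -2*u**3 - 2*u**2*v - u*v**2 - v**3.
The quadratic part v**2 - u**2 = (v − u)(v + u) splits into two distinct linear factors, so there are two distinct tangent lines y − -3 = ±(x − -3) — this is a node (ordinary double point).
Classification: node.


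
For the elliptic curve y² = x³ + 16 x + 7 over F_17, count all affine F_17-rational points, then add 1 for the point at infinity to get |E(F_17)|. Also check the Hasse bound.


Affine points = {(2, 8), (2, 9), (4, 4), (4, 13), (5, 5), (5, 12), (6, 8), (6, 9), (8, 1), (8, 16), (9, 8), (9, 9), (11, 1), (11, 16), (13, 7), (13, 10), (14, 0), (15, 1), (15, 16)}; affine count = 19; |E(F_17)| = 20.

Discriminant check: Δ ∝ 4a³ + 27b² = 4·16³ + 27·7² = 4·4096 + 27·49 ≡ 10 (mod 17). Nonzero ⇒ E is nonsingular.
For each x ∈ F_17, compute rhs = x³ + 16·x + 7 mod 17, then count y ∈ F_17 with y² ≡ rhs.
  x = 0: rhs = 7, matching y values: none (0 points).
  x = 1: rhs = 7, matching y values: none (0 points).
  x = 2: rhs = 13, matching y values: 8, 9 (2 points).
  x = 3: rhs = 14, matching y values: none (0 points).
  x = 4: rhs = 16, matching y values: 4, 13 (2 points).
  x = 5: rhs = 8, matching y values: 5, 12 (2 points).
  x = 6: rhs = 13, matching y values: 8, 9 (2 points).
  x = 7: rhs = 3, matching y values: none (0 points).
  x = 8: rhs = 1, matching y values: 1, 16 (2 points).
  x = 9: rhs = 13, matching y values: 8, 9 (2 points).
  x = 10: rhs = 11, matching y values: none (0 points).
  x = 11: rhs = 1, matching y values: 1, 16 (2 points).
  x = 12: rhs = 6, matching y values: none (0 points).
  x = 13: rhs = 15, matching y values: 7, 10 (2 points).
  x = 14: rhs = 0, matching y values: 0 (1 points).
  x = 15: rhs = 1, matching y values: 1, 16 (2 points).
  x = 16: rhs = 7, matching y values: none (0 points).
Total affine count: 19.
Full point count |E(F_17)| = 19 + 1 = 20.
Hasse bound: |20 − (17+1)| = |2| = 2 ≤ 2√17 ≈ 8.2462 ✓.


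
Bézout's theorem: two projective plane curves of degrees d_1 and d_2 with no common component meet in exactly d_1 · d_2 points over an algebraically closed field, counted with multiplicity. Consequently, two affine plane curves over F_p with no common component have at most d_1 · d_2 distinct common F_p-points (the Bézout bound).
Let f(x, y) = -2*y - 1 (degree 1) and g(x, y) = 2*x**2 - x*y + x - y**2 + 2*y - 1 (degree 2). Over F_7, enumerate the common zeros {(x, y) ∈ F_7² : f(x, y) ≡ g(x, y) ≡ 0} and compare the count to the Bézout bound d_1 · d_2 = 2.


Common zeros: {(2, 3), (6, 3)}; count = 2; Bézout bound = 2.

deg(f) = 1, deg(g) = 2, so Bézout bound = 2.
Scan x ∈ F_7. For each x, list the y ∈ F_7 with f(x, y) ≡ 0 and those with g(x, y) ≡ 0 (mod 7); the common zeros in that column are the intersection.
  x = 0: f ≡ 0 at y ∈ {3}; g ≡ 0 at y ∈ {1}; common: ∅.
  x = 1: f ≡ 0 at y ∈ {3}; g ≡ 0 at y ∈ {2, 6}; common: ∅.
  x = 2: f ≡ 0 at y ∈ {3}; g ≡ 0 at y ∈ {3, 4}; common: {3}.
  x = 3: f ≡ 0 at y ∈ {3}; g ≡ 0 at y ∈ {2, 4}; common: ∅.
  x = 4: f ≡ 0 at y ∈ {3}; g ≡ 0 at y ∈ {0, 5}; common: ∅.
  x = 5: f ≡ 0 at y ∈ {3}; g ≡ 0 at y ∈ {5, 6}; common: ∅.
  x = 6: f ≡ 0 at y ∈ {3}; g ≡ 0 at y ∈ {0, 3}; common: {3}.
Collecting: common zeros = {(2, 3), (6, 3)}, so the count is 2.
Comparison with the Bézout bound: 2 ≤ 2 = deg(f)·deg(g), as expected for curves with no common component (the bound is attained).


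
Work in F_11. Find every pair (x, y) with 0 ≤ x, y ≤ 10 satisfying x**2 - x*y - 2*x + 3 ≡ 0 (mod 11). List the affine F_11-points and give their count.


Affine F_11-points: {(1, 2), (2, 7), (3, 2), (4, 0), (5, 8), (6, 10), (7, 7), (8, 5), (9, 0), (10, 5)}; count = 10.

For each of the 121 pairs (x, y) ∈ F_11², evaluate f(x, y) mod 11. Record the zeros.
  x = 0: [0↦3, 1↦3, 2↦3, 3↦3, 4↦3, 5↦3, 6↦3, 7↦3, 8↦3, 9↦3, 10↦3]  zeros at y ∈ ∅
  x = 1: [0↦2, 1↦1, 2↦0, 3↦10, 4↦9, 5↦8, 6↦7, 7↦6, 8↦5, 9↦4, 10↦3]  zeros at y ∈ {2}
  x = 2: [0↦3, 1↦1, 2↦10, 3↦8, 4↦6, 5↦4, 6↦2, 7↦0, 8↦9, 9↦7, 10↦5]  zeros at y ∈ {7}
  x = 3: [0↦6, 1↦3, 2↦0, 3↦8, 4↦5, 5↦2, 6↦10, 7↦7, 8↦4, 9↦1, 10↦9]  zeros at y ∈ {2}
  x = 4: [0↦0, 1↦7, 2↦3, 3↦10, 4↦6, 5↦2, 6↦9, 7↦5, 8↦1, 9↦8, 10↦4]  zeros at y ∈ {0}
  x = 5: [0↦7, 1↦2, 2↦8, 3↦3, 4↦9, 5↦4, 6↦10, 7↦5, 8↦0, 9↦6, 10↦1]  zeros at y ∈ {8}
  x = 6: [0↦5, 1↦10, 2↦4, 3↦9, 4↦3, 5↦8, 6↦2, 7↦7, 8↦1, 9↦6, 10↦0]  zeros at y ∈ {10}
  x = 7: [0↦5, 1↦9, 2↦2, 3↦6, 4↦10, 5↦3, 6↦7, 7↦0, 8↦4, 9↦8, 10↦1]  zeros at y ∈ {7}
  x = 8: [0↦7, 1↦10, 2↦2, 3↦5, 4↦8, 5↦0, 6↦3, 7↦6, 8↦9, 9↦1, 10↦4]  zeros at y ∈ {5}
  x = 9: [0↦0, 1↦2, 2↦4, 3↦6, 4↦8, 5↦10, 6↦1, 7↦3, 8↦5, 9↦7, 10↦9]  zeros at y ∈ {0}
  x = 10: [0↦6, 1↦7, 2↦8, 3↦9, 4↦10, 5↦0, 6↦1, 7↦2, 8↦3, 9↦4, 10↦5]  zeros at y ∈ {5}
Collecting zeros: affine points = {(1, 2), (2, 7), (3, 2), (4, 0), (5, 8), (6, 10), (7, 7), (8, 5), (9, 0), (10, 5)}.
Total count |C(F_11)_aff| = 10.


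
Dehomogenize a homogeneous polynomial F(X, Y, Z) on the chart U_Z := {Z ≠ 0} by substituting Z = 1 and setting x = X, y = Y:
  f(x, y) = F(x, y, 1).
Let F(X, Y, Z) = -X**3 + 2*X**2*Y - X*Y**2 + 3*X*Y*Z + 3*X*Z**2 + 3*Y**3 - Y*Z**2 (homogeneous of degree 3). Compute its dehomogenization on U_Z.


f(x, y) = -x**3 + 2*x**2*y - x*y**2 + 3*x*y + 3*x + 3*y**3 - y

On U_Z we set Z = 1. Each monomial c·X^i·Y^j·Z^k in F becomes c·x^i·y^j·1^k = c·x^i·y^j.
Substituting Z = 1: F(X, Y, 1) = -x**3 + 2*x**2*y - x*y**2 + 3*x*y + 3*x + 3*y**3 - y.
Note: deg(f) ≤ deg(F) = 3; strict inequality happens when F is divisible by Z (lost terms).


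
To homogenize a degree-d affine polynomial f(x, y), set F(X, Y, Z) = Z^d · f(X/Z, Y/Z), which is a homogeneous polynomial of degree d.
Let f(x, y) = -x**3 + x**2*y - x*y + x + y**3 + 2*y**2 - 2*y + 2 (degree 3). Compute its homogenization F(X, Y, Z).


F(X, Y, Z) = -X**3 + X**2*Y - X*Y*Z + X*Z**2 + Y**3 + 2*Y**2*Z - 2*Y*Z**2 + 2*Z**3

deg(f) = 3.
Substitute x = X/Z, y = Y/Z into f, then multiply by Z^3.
  monomial -1·x^3·y^0 ↦ -1·X^3·Y^0·Z^0.
  monomial 1·x^2·y^1 ↦ 1·X^2·Y^1·Z^0.
  monomial -1·x^1·y^1 ↦ -1·X^1·Y^1·Z^1.
  monomial 1·x^1·y^0 ↦ 1·X^1·Y^0·Z^2.
  monomial 1·x^0·y^3 ↦ 1·X^0·Y^3·Z^0.
  monomial 2·x^0·y^2 ↦ 2·X^0·Y^2·Z^1.
  monomial -2·x^0·y^1 ↦ -2·X^0·Y^1·Z^2.
  monomial 2·x^0·y^0 ↦ 2·X^0·Y^0·Z^3.
Collecting: F(X, Y, Z) = -X**3 + X**2*Y - X*Y*Z + X*Z**2 + Y**3 + 2*Y**2*Z - 2*Y*Z**2 + 2*Z**3.


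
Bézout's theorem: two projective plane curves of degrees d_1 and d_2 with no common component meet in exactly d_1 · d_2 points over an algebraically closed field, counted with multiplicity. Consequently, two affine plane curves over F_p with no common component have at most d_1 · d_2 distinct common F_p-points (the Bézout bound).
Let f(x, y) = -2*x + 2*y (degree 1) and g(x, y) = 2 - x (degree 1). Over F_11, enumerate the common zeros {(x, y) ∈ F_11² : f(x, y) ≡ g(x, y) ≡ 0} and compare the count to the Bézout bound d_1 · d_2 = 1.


Common zeros: {(2, 2)}; count = 1; Bézout bound = 1.

deg(f) = 1, deg(g) = 1, so Bézout bound = 1.
Scan x ∈ F_11. For each x, list the y ∈ F_11 with f(x, y) ≡ 0 and those with g(x, y) ≡ 0 (mod 11); the common zeros in that column are the intersection.
  x = 0: f ≡ 0 at y ∈ {0}; g ≡ 0 at y ∈ ∅; common: ∅.
  x = 1: f ≡ 0 at y ∈ {1}; g ≡ 0 at y ∈ ∅; common: ∅.
  x = 2: f ≡ 0 at y ∈ {2}; g ≡ 0 at y ∈ {0, 1, 2, 3, 4, 5, 6, 7, 8, 9, 10}; common: {2}.
  x = 3: f ≡ 0 at y ∈ {3}; g ≡ 0 at y ∈ ∅; common: ∅.
  x = 4: f ≡ 0 at y ∈ {4}; g ≡ 0 at y ∈ ∅; common: ∅.
  x = 5: f ≡ 0 at y ∈ {5}; g ≡ 0 at y ∈ ∅; common: ∅.
  x = 6: f ≡ 0 at y ∈ {6}; g ≡ 0 at y ∈ ∅; common: ∅.
  x = 7: f ≡ 0 at y ∈ {7}; g ≡ 0 at y ∈ ∅; common: ∅.
  x = 8: f ≡ 0 at y ∈ {8}; g ≡ 0 at y ∈ ∅; common: ∅.
  x = 9: f ≡ 0 at y ∈ {9}; g ≡ 0 at y ∈ ∅; common: ∅.
  x = 10: f ≡ 0 at y ∈ {10}; g ≡ 0 at y ∈ ∅; common: ∅.
Collecting: common zeros = {(2, 2)}, so the count is 1.
Comparison with the Bézout bound: 1 ≤ 1 = deg(f)·deg(g), as expected for curves with no common component (the bound is attained).


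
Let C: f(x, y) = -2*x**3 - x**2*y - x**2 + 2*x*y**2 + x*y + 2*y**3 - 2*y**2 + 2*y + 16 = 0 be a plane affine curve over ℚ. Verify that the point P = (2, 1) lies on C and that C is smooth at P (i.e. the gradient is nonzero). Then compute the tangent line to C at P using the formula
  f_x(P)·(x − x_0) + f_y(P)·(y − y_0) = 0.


Tangent line at P: -29*x + 10*y + 48 = 0.

Step 1: f(2, 1) = 0, so P lies on C.
Step 2: partial derivatives
  f_x(x, y) = -6*x**2 - 2*x*y - 2*x + 2*y**2 + y, f_y(x, y) = -x**2 + 4*x*y + x + 6*y**2 - 4*y + 2.
  f_x(P) = -29, f_y(P) = 10 (gradient nonzero, so P is smooth).
Step 3: tangent line at P: -29·(x − 2) + 10·(y − 1) = 0.
Expanding: -29*x + 10*y + 48 = 0.


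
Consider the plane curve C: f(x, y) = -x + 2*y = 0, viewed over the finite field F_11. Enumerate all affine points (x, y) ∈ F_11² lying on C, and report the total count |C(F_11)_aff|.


Affine F_11-points: {(0, 0), (1, 6), (2, 1), (3, 7), (4, 2), (5, 8), (6, 3), (7, 9), (8, 4), (9, 10), (10, 5)}; count = 11.

For each of the 121 pairs (x, y) ∈ F_11², evaluate f(x, y) mod 11. Record the zeros.
  x = 0: [0↦0, 1↦2, 2↦4, 3↦6, 4↦8, 5↦10, 6↦1, 7↦3, 8↦5, 9↦7, 10↦9]  zeros at y ∈ {0}
  x = 1: [0↦10, 1↦1, 2↦3, 3↦5, 4↦7, 5↦9, 6↦0, 7↦2, 8↦4, 9↦6, 10↦8]  zeros at y ∈ {6}
  x = 2: [0↦9, 1↦0, 2↦2, 3↦4, 4↦6, 5↦8, 6↦10, 7↦1, 8↦3, 9↦5, 10↦7]  zeros at y ∈ {1}
  x = 3: [0↦8, 1↦10, 2↦1, 3↦3, 4↦5, 5↦7, 6↦9, 7↦0, 8↦2, 9↦4, 10↦6]  zeros at y ∈ {7}
  x = 4: [0↦7, 1↦9, 2↦0, 3↦2, 4↦4, 5↦6, 6↦8, 7↦10, 8↦1, 9↦3, 10↦5]  zeros at y ∈ {2}
  x = 5: [0↦6, 1↦8, 2↦10, 3↦1, 4↦3, 5↦5, 6↦7, 7↦9, 8↦0, 9↦2, 10↦4]  zeros at y ∈ {8}
  x = 6: [0↦5, 1↦7, 2↦9, 3↦0, 4↦2, 5↦4, 6↦6, 7↦8, 8↦10, 9↦1, 10↦3]  zeros at y ∈ {3}
  x = 7: [0↦4, 1↦6, 2↦8, 3↦10, 4↦1, 5↦3, 6↦5, 7↦7, 8↦9, 9↦0, 10↦2]  zeros at y ∈ {9}
  x = 8: [0↦3, 1↦5, 2↦7, 3↦9, 4↦0, 5↦2, 6↦4, 7↦6, 8↦8, 9↦10, 10↦1]  zeros at y ∈ {4}
  x = 9: [0↦2, 1↦4, 2↦6, 3↦8, 4↦10, 5↦1, 6↦3, 7↦5, 8↦7, 9↦9, 10↦0]  zeros at y ∈ {10}
  x = 10: [0↦1, 1↦3, 2↦5, 3↦7, 4↦9, 5↦0, 6↦2, 7↦4, 8↦6, 9↦8, 10↦10]  zeros at y ∈ {5}
Collecting zeros: affine points = {(0, 0), (1, 6), (2, 1), (3, 7), (4, 2), (5, 8), (6, 3), (7, 9), (8, 4), (9, 10), (10, 5)}.
Total count |C(F_11)_aff| = 11.


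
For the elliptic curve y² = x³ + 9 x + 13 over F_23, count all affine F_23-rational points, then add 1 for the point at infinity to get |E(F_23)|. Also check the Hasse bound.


Affine points = {(0, 6), (0, 17), (1, 0), (2, 4), (2, 19), (9, 8), (9, 15), (12, 3), (12, 20), (13, 2), (13, 21), (14, 10), (14, 13), (15, 2), (15, 21), (18, 2), (18, 21), (22, 7), (22, 16)}; affine count = 19; |E(F_23)| = 20.

Discriminant check: Δ ∝ 4a³ + 27b² = 4·9³ + 27·13² = 4·729 + 27·169 ≡ 4 (mod 23). Nonzero ⇒ E is nonsingular.
For each x ∈ F_23, compute rhs = x³ + 9·x + 13 mod 23, then count y ∈ F_23 with y² ≡ rhs.
  x = 0: rhs = 13, matching y values: 6, 17 (2 points).
  x = 1: rhs = 0, matching y values: 0 (1 points).
  x = 2: rhs = 16, matching y values: 4, 19 (2 points).
  x = 3: rhs = 21, matching y values: none (0 points).
  x = 4: rhs = 21, matching y values: none (0 points).
  x = 5: rhs = 22, matching y values: none (0 points).
  x = 6: rhs = 7, matching y values: none (0 points).
  x = 7: rhs = 5, matching y values: none (0 points).
  x = 8: rhs = 22, matching y values: none (0 points).
  x = 9: rhs = 18, matching y values: 8, 15 (2 points).
  x = 10: rhs = 22, matching y values: none (0 points).
  x = 11: rhs = 17, matching y values: none (0 points).
  x = 12: rhs = 9, matching y values: 3, 20 (2 points).
  x = 13: rhs = 4, matching y values: 2, 21 (2 points).
  x = 14: rhs = 8, matching y values: 10, 13 (2 points).
  x = 15: rhs = 4, matching y values: 2, 21 (2 points).
  x = 16: rhs = 21, matching y values: none (0 points).
  x = 17: rhs = 19, matching y values: none (0 points).
  x = 18: rhs = 4, matching y values: 2, 21 (2 points).
  x = 19: rhs = 5, matching y values: none (0 points).
  x = 20: rhs = 5, matching y values: none (0 points).
  x = 21: rhs = 10, matching y values: none (0 points).
  x = 22: rhs = 3, matching y values: 7, 16 (2 points).
Total affine count: 19.
Full point count |E(F_23)| = 19 + 1 = 20.
Hasse bound: |20 − (23+1)| = |-4| = 4 ≤ 2√23 ≈ 9.5917 ✓.


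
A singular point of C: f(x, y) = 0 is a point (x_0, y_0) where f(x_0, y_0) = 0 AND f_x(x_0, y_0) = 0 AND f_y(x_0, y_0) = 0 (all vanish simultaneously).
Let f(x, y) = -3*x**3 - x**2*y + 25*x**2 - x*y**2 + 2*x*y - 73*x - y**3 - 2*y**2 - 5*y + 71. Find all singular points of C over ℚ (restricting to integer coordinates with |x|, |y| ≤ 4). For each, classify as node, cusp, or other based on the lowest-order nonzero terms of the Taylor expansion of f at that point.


Singular points: {(3, -2)}; classification: cusp.

Compute partial derivatives:
  f_x = -9*x**2 - 2*x*y + 50*x - y**2 + 2*y - 73.
  f_y = -x**2 - 2*x*y + 2*x - 3*y**2 - 4*y - 5.
Scan x_0 ∈ {−4, ..., 4}. For each x_0, f_y(x_0, y) is a polynomial in y; find its integer roots y ∈ {−4, ..., 4}, then test f_x and f at those candidates.
  x = -4: f_y(-4, y) = -3*y**2 + 4*y - 29; no integer root y with |y| ≤ 4.
  x = -3: f_y(-3, y) = -3*y**2 + 2*y - 20; no integer root y with |y| ≤ 4.
  x = -2: f_y(-2, y) = -3*y**2 - 13; no integer root y with |y| ≤ 4.
  x = -1: f_y(-1, y) = -3*y**2 - 2*y - 8; no integer root y with |y| ≤ 4.
  x = 0: f_y(0, y) = -3*y**2 - 4*y - 5; no integer root y with |y| ≤ 4.
  x = 1: f_y(1, y) = -3*y**2 - 6*y - 4; no integer root y with |y| ≤ 4.
  x = 2: f_y(2, y) = -3*y**2 - 8*y - 5; vanishes at y ∈ {-1}. (2, -1): f_x = -8 ≠ 0.
  x = 3: f_y(3, y) = -3*y**2 - 10*y - 8; vanishes at y ∈ {-2}. (3, -2): f_x = 0, f = 0 — SINGULAR.
  x = 4: f_y(4, y) = -3*y**2 - 12*y - 13; no integer root y with |y| ≤ 4.
Only singular point on the grid: (3, -2).
Classify: substitute x = 3 + u, y = -2 + v and expand: f = -3*u**3 - u**2*v - u*v**2 - v**3 + v**2.
No constant or linear terms (consistent with a singular point). Quadratic part: v**2. Cubic part: -3*u**3 - u**2*v - u*v**2 - v**3.
The quadratic part v**2 is a perfect square, so there is a single (double) tangent line v = 0, i.e. y = -2. Restricting the cubic part to that line (v = 0) leaves -3*u**3 ≠ 0, so f is not divisible by v and the branch is v² ≈ 3*u**3 to lowest order — this is a cusp.
Classification: cusp.


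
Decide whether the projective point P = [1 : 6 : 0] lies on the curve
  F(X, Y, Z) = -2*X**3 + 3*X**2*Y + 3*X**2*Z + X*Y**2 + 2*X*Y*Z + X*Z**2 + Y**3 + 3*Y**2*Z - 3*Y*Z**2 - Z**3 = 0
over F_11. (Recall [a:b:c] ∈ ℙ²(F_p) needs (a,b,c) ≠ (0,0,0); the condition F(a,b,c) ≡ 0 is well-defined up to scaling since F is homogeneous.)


F(1,6,0) ≡ 4 (mod 11); P is NOT on the curve.

Evaluate F(1, 6, 0) term-by-term (mod 11).
  -2*X**3 ↦ -2·1·1·1 = -2
  3*X**2*Y ↦ 3·1·6·1 = 18
  3*X**2*Z ↦ 3·1·1·0 = 0
  X*Y**2 ↦ 1·1·36·1 = 36
  2*X*Y*Z ↦ 2·1·6·0 = 0
  X*Z**2 ↦ 1·1·1·0 = 0
  Y**3 ↦ 1·1·216·1 = 216
  3*Y**2*Z ↦ 3·1·36·0 = 0
  -3*Y*Z**2 ↦ -3·1·6·0 = 0
  -Z**3 ↦ -1·1·1·0 = 0
Sum: F(1, 6, 0) = (-2) + (18) + (0) + (36) + (0) + (0) + (216) + (0) + (0) + (0) = 268.
Reducing mod 11: 268 ≡ 4 (mod 11).
Since F(a, b, c) ≡ 4 ≠ 0 (mod 11), P does NOT lie on the curve.


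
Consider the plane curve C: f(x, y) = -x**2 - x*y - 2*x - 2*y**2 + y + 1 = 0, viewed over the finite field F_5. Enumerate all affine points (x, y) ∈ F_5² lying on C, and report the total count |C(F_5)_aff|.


Affine F_5-points: {(0, 1), (0, 2), (1, 2), (1, 3), (2, 1), (4, 3)}; count = 6.

For each of the 25 pairs (x, y) ∈ F_5², evaluate f(x, y) mod 5. Record the zeros.
  x = 0: [0↦1, 1↦0, 2↦0, 3↦1, 4↦3]  zeros at y ∈ {1, 2}
  x = 1: [0↦3, 1↦1, 2↦0, 3↦0, 4↦1]  zeros at y ∈ {2, 3}
  x = 2: [0↦3, 1↦0, 2↦3, 3↦2, 4↦2]  zeros at y ∈ {1}
  x = 3: [0↦1, 1↦2, 2↦4, 3↦2, 4↦1]  zeros at y ∈ ∅
  x = 4: [0↦2, 1↦2, 2↦3, 3↦0, 4↦3]  zeros at y ∈ {3}
Collecting zeros: affine points = {(0, 1), (0, 2), (1, 2), (1, 3), (2, 1), (4, 3)}.
Total count |C(F_5)_aff| = 6.


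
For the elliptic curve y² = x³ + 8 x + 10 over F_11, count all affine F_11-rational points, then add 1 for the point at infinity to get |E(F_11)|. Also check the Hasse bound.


Affine points = {(2, 1), (2, 10), (8, 5), (8, 6), (10, 1), (10, 10)}; affine count = 6; |E(F_11)| = 7.

Discriminant check: Δ ∝ 4a³ + 27b² = 4·8³ + 27·10² = 4·512 + 27·100 ≡ 7 (mod 11). Nonzero ⇒ E is nonsingular.
For each x ∈ F_11, compute rhs = x³ + 8·x + 10 mod 11, then count y ∈ F_11 with y² ≡ rhs.
  x = 0: rhs = 10, matching y values: none (0 points).
  x = 1: rhs = 8, matching y values: none (0 points).
  x = 2: rhs = 1, matching y values: 1, 10 (2 points).
  x = 3: rhs = 6, matching y values: none (0 points).
  x = 4: rhs = 7, matching y values: none (0 points).
  x = 5: rhs = 10, matching y values: none (0 points).
  x = 6: rhs = 10, matching y values: none (0 points).
  x = 7: rhs = 2, matching y values: none (0 points).
  x = 8: rhs = 3, matching y values: 5, 6 (2 points).
  x = 9: rhs = 8, matching y values: none (0 points).
  x = 10: rhs = 1, matching y values: 1, 10 (2 points).
Total affine count: 6.
Full point count |E(F_11)| = 6 + 1 = 7.
Hasse bound: |7 − (11+1)| = |-5| = 5 ≤ 2√11 ≈ 6.6332 ✓.


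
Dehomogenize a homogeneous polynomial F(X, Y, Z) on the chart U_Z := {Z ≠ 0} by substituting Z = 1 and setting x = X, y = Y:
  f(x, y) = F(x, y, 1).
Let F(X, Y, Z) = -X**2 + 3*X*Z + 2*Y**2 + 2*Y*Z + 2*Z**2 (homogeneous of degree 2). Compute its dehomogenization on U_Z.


f(x, y) = -x**2 + 3*x + 2*y**2 + 2*y + 2

On U_Z we set Z = 1. Each monomial c·X^i·Y^j·Z^k in F becomes c·x^i·y^j·1^k = c·x^i·y^j.
Substituting Z = 1: F(X, Y, 1) = -x**2 + 3*x + 2*y**2 + 2*y + 2.
Note: deg(f) ≤ deg(F) = 2; strict inequality happens when F is divisible by Z (lost terms).
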